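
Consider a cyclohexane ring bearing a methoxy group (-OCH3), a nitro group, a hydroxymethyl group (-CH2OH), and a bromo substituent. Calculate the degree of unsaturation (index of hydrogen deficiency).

Atom tally by fragment:
  cyclohexane ring core → C:6 H:12
  (− 4 ring H displaced by substituents)
  + OCH3 → C:1 H:3 O:1
  + NO2 → N:1 O:2
  + CH2OH → C:1 H:3 O:1
  + Br → Br:1
Element totals:
  C: 8
  H: 14
  Br: 1
  N: 1
  O: 4
Molecular formula: C8H14BrNO4.
DoU = (2C + 2 + N − H − X) / 2 = (2·8 + 2 + 1 − 14 − 1) / 2 = 2.

2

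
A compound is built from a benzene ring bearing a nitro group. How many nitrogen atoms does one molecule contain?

1

Atom tally by fragment:
  benzene ring core → C:6 H:6
  (− 1 ring H displaced by substituents)
  + NO2 → N:1 O:2
Element totals:
  C: 6
  H: 5
  N: 1
  O: 2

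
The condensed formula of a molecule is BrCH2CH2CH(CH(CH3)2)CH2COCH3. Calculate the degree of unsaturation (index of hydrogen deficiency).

Element totals:
  C: 9
  H: 17
  Br: 1
  O: 1
Molecular formula: C9H17BrO.
DoU = (2C + 2 + N − H − X) / 2 = (2·9 + 2 + 0 − 17 − 1) / 2 = 1.

1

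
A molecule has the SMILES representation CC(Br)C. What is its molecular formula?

Atom tally by fragment:
  CH3 → C:1 H:3
  CH(Br) → C:1 H:1 Br:1
  CH3 → C:1 H:3
Element totals:
  C: 3
  H: 7
  Br: 1

C3H7Br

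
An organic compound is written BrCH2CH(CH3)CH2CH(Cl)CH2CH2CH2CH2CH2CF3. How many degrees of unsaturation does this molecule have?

0

Atom tally by fragment:
  BrCH2 → C:1 H:2 Br:1
  CH(CH3) → C:2 H:4
  CH2 → C:1 H:2
  CH(Cl) → C:1 H:1 Cl:1
  CH2 → C:1 H:2
  CH2 → C:1 H:2
  CH2 → C:1 H:2
  CH2 → C:1 H:2
  CH2CF3 → C:2 H:2 F:3
Element totals:
  C: 11
  H: 19
  Br: 1
  Cl: 1
  F: 3
Molecular formula: C11H19BrClF3.
DoU = (2C + 2 + N − H − X) / 2 = (2·11 + 2 + 0 − 19 − 5) / 2 = 0.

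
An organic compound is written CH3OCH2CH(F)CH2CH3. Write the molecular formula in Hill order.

Atom tally by fragment:
  CH3OCH2 → C:2 H:5 O:1
  CH(F) → C:1 H:1 F:1
  CH2 → C:1 H:2
  CH3 → C:1 H:3
Element totals:
  C: 5
  H: 11
  F: 1
  O: 1

C5H11FO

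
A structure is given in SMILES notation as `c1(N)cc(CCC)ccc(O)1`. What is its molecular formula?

Atom tally by fragment:
  benzene ring core → C:6 H:6
  (− 3 ring H displaced by substituents)
  + NH2 → N:1 H:2
  + CH2CH2CH3 → C:3 H:7
  + OH → O:1 H:1
Element totals:
  C: 9
  H: 13
  N: 1
  O: 1

C9H13NO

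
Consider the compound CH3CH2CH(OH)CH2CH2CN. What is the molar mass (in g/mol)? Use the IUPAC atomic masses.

Element totals:
  C: 6
  H: 11
  N: 1
  O: 1
Molecular formula: C6H11NO.
  M = 6(12.011) + 11(1.008) + 14.007 + 15.999
    = 72.066 + 11.088 + 14.007 + 15.999 = 113.160

113.16 g/mol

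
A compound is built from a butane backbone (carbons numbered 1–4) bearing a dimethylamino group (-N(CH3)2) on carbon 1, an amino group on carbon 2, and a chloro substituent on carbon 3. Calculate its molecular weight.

Atom tally by fragment:
  (CH3)2NCH2 → C:3 H:8 N:1
  CH(NH2) → C:1 H:3 N:1
  CH(Cl) → C:1 H:1 Cl:1
  CH3 → C:1 H:3
Element totals:
  C: 6
  H: 15
  Cl: 1
  N: 2
Molecular formula: C6H15ClN2.
  M = 6(12.011) + 15(1.008) + 35.45 + 2(14.007)
    = 72.066 + 15.120 + 35.450 + 28.014 = 150.650

150.65 g/mol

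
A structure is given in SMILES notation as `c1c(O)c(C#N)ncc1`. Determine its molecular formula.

C6H4N2O

Atom tally by fragment:
  pyridine ring core → C:5 H:5 N:1
  (− 2 ring H displaced by substituents)
  + OH → O:1 H:1
  + CN → C:1 N:1
Element totals:
  C: 6
  H: 4
  N: 2
  O: 1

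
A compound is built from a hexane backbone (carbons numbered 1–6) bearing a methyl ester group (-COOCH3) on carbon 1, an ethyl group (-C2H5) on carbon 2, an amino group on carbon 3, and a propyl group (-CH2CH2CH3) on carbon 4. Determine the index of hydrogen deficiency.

1

Atom tally by fragment:
  CH3OOCCH2 → C:3 H:5 O:2
  CH(C2H5) → C:3 H:6
  CH(NH2) → C:1 H:3 N:1
  CH(CH2CH2CH3) → C:4 H:8
  CH2 → C:1 H:2
  CH3 → C:1 H:3
Element totals:
  C: 13
  H: 27
  N: 1
  O: 2
Molecular formula: C13H27NO2.
DoU = (2C + 2 + N − H − X) / 2 = (2·13 + 2 + 1 − 27 − 0) / 2 = 1.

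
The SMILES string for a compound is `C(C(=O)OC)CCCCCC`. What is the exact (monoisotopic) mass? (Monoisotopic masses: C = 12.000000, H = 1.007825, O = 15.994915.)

158.1307

Atom tally by fragment:
  CH3OOCCH2 → C:3 H:5 O:2
  CH2 → C:1 H:2
  CH2 → C:1 H:2
  CH2 → C:1 H:2
  CH2 → C:1 H:2
  CH2 → C:1 H:2
  CH3 → C:1 H:3
Element totals:
  C: 9
  H: 18
  O: 2
Molecular formula: C9H18O2.
  M = 9(12.0) + 18(1.007825) + 2(15.994915)
    = 108.000000 + 18.140850 + 31.989830 = 158.130680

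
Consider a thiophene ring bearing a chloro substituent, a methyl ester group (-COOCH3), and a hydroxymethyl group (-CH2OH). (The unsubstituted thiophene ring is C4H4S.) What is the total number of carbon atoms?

7

Atom tally by fragment:
  thiophene ring core → C:4 H:4 S:1
  (− 3 ring H displaced by substituents)
  + Cl → Cl:1
  + COOCH3 → C:2 H:3 O:2
  + CH2OH → C:1 H:3 O:1
Element totals:
  C: 7
  H: 7
  Cl: 1
  O: 3
  S: 1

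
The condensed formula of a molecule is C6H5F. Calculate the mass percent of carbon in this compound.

74.99%

Element totals:
  C: 6
  H: 5
  F: 1
Molecular formula: C6H5F.
Molar mass = 96.104 g/mol.
Mass from C: 6 × 12.011 = 72.066 g/mol.
%C = 72.066 / 96.104 × 100 = 74.99%.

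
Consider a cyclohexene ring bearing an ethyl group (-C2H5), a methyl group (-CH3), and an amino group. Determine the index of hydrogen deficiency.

Atom tally by fragment:
  cyclohexene ring core → C:6 H:10
  (− 3 ring H displaced by substituents)
  + C2H5 → C:2 H:5
  + CH3 → C:1 H:3
  + NH2 → N:1 H:2
Element totals:
  C: 9
  H: 17
  N: 1
Molecular formula: C9H17N.
DoU = (2C + 2 + N − H − X) / 2 = (2·9 + 2 + 1 − 17 − 0) / 2 = 2.

2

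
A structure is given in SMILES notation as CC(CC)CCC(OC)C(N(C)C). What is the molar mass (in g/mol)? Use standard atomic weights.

187.33 g/mol

Atom tally by fragment:
  CH3 → C:1 H:3
  CH(C2H5) → C:3 H:6
  CH2 → C:1 H:2
  CH2 → C:1 H:2
  CH(OCH3) → C:2 H:4 O:1
  CH2N(CH3)2 → C:3 H:8 N:1
Element totals:
  C: 11
  H: 25
  N: 1
  O: 1
Molecular formula: C11H25NO.
  M = 11(12.011) + 25(1.008) + 14.007 + 15.999
    = 132.121 + 25.200 + 14.007 + 15.999 = 187.327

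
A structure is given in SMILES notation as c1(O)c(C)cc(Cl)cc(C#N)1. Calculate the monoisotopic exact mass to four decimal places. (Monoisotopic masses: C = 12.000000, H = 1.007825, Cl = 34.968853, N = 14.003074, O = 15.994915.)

167.0138

Atom tally by fragment:
  benzene ring core → C:6 H:6
  (− 4 ring H displaced by substituents)
  + OH → O:1 H:1
  + CH3 → C:1 H:3
  + Cl → Cl:1
  + CN → C:1 N:1
Element totals:
  C: 8
  H: 6
  Cl: 1
  N: 1
  O: 1
Molecular formula: C8H6ClNO.
  M = 8(12.0) + 6(1.007825) + 34.968853 + 14.003074 + 15.994915
    = 96.000000 + 6.046950 + 34.968853 + 14.003074 + 15.994915 = 167.013792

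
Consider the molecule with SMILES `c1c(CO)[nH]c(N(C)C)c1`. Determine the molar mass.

140.19 g/mol

Atom tally by fragment:
  pyrrole ring core → C:4 H:5 N:1
  (− 2 ring H displaced by substituents)
  + CH2OH → C:1 H:3 O:1
  + N(CH3)2 → N:1 C:2 H:6
Element totals:
  C: 7
  H: 12
  N: 2
  O: 1
Molecular formula: C7H12N2O.
  M = 7(12.011) + 12(1.008) + 2(14.007) + 15.999
    = 84.077 + 12.096 + 28.014 + 15.999 = 140.186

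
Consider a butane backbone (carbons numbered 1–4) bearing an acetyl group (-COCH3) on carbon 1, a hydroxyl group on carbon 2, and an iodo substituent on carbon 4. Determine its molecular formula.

Atom tally by fragment:
  CH3COCH2 → C:3 H:5 O:1
  CH(OH) → C:1 H:2 O:1
  CH2 → C:1 H:2
  CH2I → C:1 H:2 I:1
Element totals:
  C: 6
  H: 11
  I: 1
  O: 2

C6H11IO2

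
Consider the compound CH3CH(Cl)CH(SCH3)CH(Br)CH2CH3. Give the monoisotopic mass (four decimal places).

243.9688

Atom tally by fragment:
  CH3 → C:1 H:3
  CH(Cl) → C:1 H:1 Cl:1
  CH(SCH3) → C:2 H:4 S:1
  CH(Br) → C:1 H:1 Br:1
  CH2 → C:1 H:2
  CH3 → C:1 H:3
Element totals:
  C: 7
  H: 14
  Br: 1
  Cl: 1
  S: 1
Molecular formula: C7H14BrClS.
  M = 7(12.0) + 14(1.007825) + 78.918338 + 34.968853 + 31.972071
    = 84.000000 + 14.109550 + 78.918338 + 34.968853 + 31.972071 = 243.968812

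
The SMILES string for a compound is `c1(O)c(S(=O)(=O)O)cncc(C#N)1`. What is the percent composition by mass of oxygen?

Atom tally by fragment:
  pyridine ring core → C:5 H:5 N:1
  (− 3 ring H displaced by substituents)
  + OH → O:1 H:1
  + SO3H → S:1 O:3 H:1
  + CN → C:1 N:1
Element totals:
  C: 6
  H: 4
  N: 2
  O: 4
  S: 1
Molecular formula: C6H4N2O4S.
Molar mass = 200.168 g/mol.
Mass from O: 4 × 15.999 = 63.996 g/mol.
%O = 63.996 / 200.168 × 100 = 31.97%.

31.97%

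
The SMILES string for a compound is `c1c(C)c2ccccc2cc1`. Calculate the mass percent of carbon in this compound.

92.91%

Atom tally by fragment:
  naphthalene ring system core → C:10 H:8
  (− 1 ring H displaced by substituents)
  + CH3 → C:1 H:3
Element totals:
  C: 11
  H: 10
Molecular formula: C11H10.
Molar mass = 142.201 g/mol.
Mass from C: 11 × 12.011 = 132.121 g/mol.
%C = 132.121 / 142.201 × 100 = 92.91%.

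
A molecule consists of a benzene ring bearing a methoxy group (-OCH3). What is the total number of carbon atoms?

Atom tally by fragment:
  benzene ring core → C:6 H:6
  (− 1 ring H displaced by substituents)
  + OCH3 → C:1 H:3 O:1
Element totals:
  C: 7
  H: 8
  O: 1

7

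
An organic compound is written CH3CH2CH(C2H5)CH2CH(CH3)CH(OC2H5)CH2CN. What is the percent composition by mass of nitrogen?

Atom tally by fragment:
  CH3 → C:1 H:3
  CH2 → C:1 H:2
  CH(C2H5) → C:3 H:6
  CH2 → C:1 H:2
  CH(CH3) → C:2 H:4
  CH(OC2H5) → C:3 H:6 O:1
  CH2CN → C:2 H:2 N:1
Element totals:
  C: 13
  H: 25
  N: 1
  O: 1
Molecular formula: C13H25NO.
Molar mass = 211.349 g/mol.
Mass from N: 1 × 14.007 = 14.007 g/mol.
%N = 14.007 / 211.349 × 100 = 6.63%.

6.63%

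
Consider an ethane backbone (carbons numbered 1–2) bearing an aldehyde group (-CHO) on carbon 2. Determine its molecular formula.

C3H6O

Atom tally by fragment:
  CH3 → C:1 H:3
  CH2CHO → C:2 H:3 O:1
Element totals:
  C: 3
  H: 6
  O: 1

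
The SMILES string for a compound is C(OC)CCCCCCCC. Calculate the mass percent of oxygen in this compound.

10.11%

Atom tally by fragment:
  CH3OCH2 → C:2 H:5 O:1
  CH2 → C:1 H:2
  CH2 → C:1 H:2
  CH2 → C:1 H:2
  CH2 → C:1 H:2
  CH2 → C:1 H:2
  CH2 → C:1 H:2
  CH2 → C:1 H:2
  CH3 → C:1 H:3
Element totals:
  C: 10
  H: 22
  O: 1
Molecular formula: C10H22O.
Molar mass = 158.285 g/mol.
Mass from O: 1 × 15.999 = 15.999 g/mol.
%O = 15.999 / 158.285 × 100 = 10.11%.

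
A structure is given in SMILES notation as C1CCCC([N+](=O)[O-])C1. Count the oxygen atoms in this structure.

Atom tally by fragment:
  cyclohexane ring core → C:6 H:12
  (− 1 ring H displaced by substituents)
  + NO2 → N:1 O:2
Element totals:
  C: 6
  H: 11
  N: 1
  O: 2

2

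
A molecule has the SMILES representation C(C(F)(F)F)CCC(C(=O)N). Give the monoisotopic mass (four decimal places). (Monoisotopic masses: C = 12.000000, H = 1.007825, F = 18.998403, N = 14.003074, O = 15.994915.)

Atom tally by fragment:
  F3CCH2 → C:2 H:2 F:3
  CH2 → C:1 H:2
  CH2 → C:1 H:2
  CH2CONH2 → C:2 H:4 O:1 N:1
Element totals:
  C: 6
  H: 10
  F: 3
  N: 1
  O: 1
Molecular formula: C6H10F3NO.
  M = 6(12.0) + 10(1.007825) + 3(18.998403) + 14.003074 + 15.994915
    = 72.000000 + 10.078250 + 56.995209 + 14.003074 + 15.994915 = 169.071448

169.0714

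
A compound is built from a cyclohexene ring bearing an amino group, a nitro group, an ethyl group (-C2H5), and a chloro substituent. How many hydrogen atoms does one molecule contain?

Atom tally by fragment:
  cyclohexene ring core → C:6 H:10
  (− 4 ring H displaced by substituents)
  + NH2 → N:1 H:2
  + NO2 → N:1 O:2
  + C2H5 → C:2 H:5
  + Cl → Cl:1
Element totals:
  C: 8
  H: 13
  Cl: 1
  N: 2
  O: 2

13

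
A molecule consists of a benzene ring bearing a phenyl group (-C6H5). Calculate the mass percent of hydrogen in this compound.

6.54%

Atom tally by fragment:
  benzene ring core → C:6 H:6
  (− 1 ring H displaced by substituents)
  + C6H5 → C:6 H:5
Element totals:
  C: 12
  H: 10
Molecular formula: C12H10.
Molar mass = 154.212 g/mol.
Mass from H: 10 × 1.008 = 10.080 g/mol.
%H = 10.080 / 154.212 × 100 = 6.54%.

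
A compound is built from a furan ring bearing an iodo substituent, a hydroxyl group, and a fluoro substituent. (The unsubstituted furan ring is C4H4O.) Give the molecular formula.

C4H2FIO2

Atom tally by fragment:
  furan ring core → C:4 H:4 O:1
  (− 3 ring H displaced by substituents)
  + I → I:1
  + OH → O:1 H:1
  + F → F:1
Element totals:
  C: 4
  H: 2
  F: 1
  I: 1
  O: 2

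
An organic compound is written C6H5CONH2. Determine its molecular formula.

Element totals:
  C: 7
  H: 7
  N: 1
  O: 1

C7H7NO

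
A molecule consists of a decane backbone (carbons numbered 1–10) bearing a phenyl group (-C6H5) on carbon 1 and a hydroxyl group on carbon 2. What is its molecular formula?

Atom tally by fragment:
  C6H5CH2 → C:7 H:7
  CH(OH) → C:1 H:2 O:1
  CH2 → C:1 H:2
  CH2 → C:1 H:2
  CH2 → C:1 H:2
  CH2 → C:1 H:2
  CH2 → C:1 H:2
  CH2 → C:1 H:2
  CH2 → C:1 H:2
  CH3 → C:1 H:3
Element totals:
  C: 16
  H: 26
  O: 1

C16H26O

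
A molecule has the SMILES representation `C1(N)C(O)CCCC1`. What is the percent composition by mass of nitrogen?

12.16%

Atom tally by fragment:
  cyclohexane ring core → C:6 H:12
  (− 2 ring H displaced by substituents)
  + NH2 → N:1 H:2
  + OH → O:1 H:1
Element totals:
  C: 6
  H: 13
  N: 1
  O: 1
Molecular formula: C6H13NO.
Molar mass = 115.176 g/mol.
Mass from N: 1 × 14.007 = 14.007 g/mol.
%N = 14.007 / 115.176 × 100 = 12.16%.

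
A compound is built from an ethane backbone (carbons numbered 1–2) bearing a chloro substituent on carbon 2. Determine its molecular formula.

Atom tally by fragment:
  CH3 → C:1 H:3
  CH2Cl → C:1 H:2 Cl:1
Element totals:
  C: 2
  H: 5
  Cl: 1

C2H5Cl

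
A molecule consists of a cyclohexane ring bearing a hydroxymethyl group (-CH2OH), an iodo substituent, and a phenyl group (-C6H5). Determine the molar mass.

Atom tally by fragment:
  cyclohexane ring core → C:6 H:12
  (− 3 ring H displaced by substituents)
  + CH2OH → C:1 H:3 O:1
  + I → I:1
  + C6H5 → C:6 H:5
Element totals:
  C: 13
  H: 17
  I: 1
  O: 1
Molecular formula: C13H17IO.
  M = 13(12.011) + 17(1.008) + 126.904 + 15.999
    = 156.143 + 17.136 + 126.904 + 15.999 = 316.182

316.18 g/mol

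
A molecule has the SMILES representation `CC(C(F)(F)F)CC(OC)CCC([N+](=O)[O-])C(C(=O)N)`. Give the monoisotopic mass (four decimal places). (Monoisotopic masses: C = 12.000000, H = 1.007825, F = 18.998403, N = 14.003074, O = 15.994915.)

Atom tally by fragment:
  CH3 → C:1 H:3
  CH(CF3) → C:2 H:1 F:3
  CH2 → C:1 H:2
  CH(OCH3) → C:2 H:4 O:1
  CH2 → C:1 H:2
  CH2 → C:1 H:2
  CH(NO2) → C:1 H:1 N:1 O:2
  CH2CONH2 → C:2 H:4 O:1 N:1
Element totals:
  C: 11
  H: 19
  F: 3
  N: 2
  O: 4
Molecular formula: C11H19F3N2O4.
  M = 11(12.0) + 19(1.007825) + 3(18.998403) + 2(14.003074) + 4(15.994915)
    = 132.000000 + 19.148675 + 56.995209 + 28.006148 + 63.979660 = 300.129692

300.1297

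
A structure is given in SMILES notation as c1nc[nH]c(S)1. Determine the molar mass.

Atom tally by fragment:
  imidazole ring core → C:3 H:4 N:2
  (− 1 ring H displaced by substituents)
  + SH → S:1 H:1
Element totals:
  C: 3
  H: 4
  N: 2
  S: 1
Molecular formula: C3H4N2S.
  M = 3(12.011) + 4(1.008) + 2(14.007) + 32.06
    = 36.033 + 4.032 + 28.014 + 32.060 = 100.139

100.14 g/mol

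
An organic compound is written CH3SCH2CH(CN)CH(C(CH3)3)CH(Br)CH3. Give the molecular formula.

Element totals:
  C: 11
  H: 20
  Br: 1
  N: 1
  S: 1

C11H20BrNS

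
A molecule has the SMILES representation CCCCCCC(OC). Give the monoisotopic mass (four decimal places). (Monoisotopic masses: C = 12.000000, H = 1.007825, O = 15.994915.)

Atom tally by fragment:
  CH3 → C:1 H:3
  CH2 → C:1 H:2
  CH2 → C:1 H:2
  CH2 → C:1 H:2
  CH2 → C:1 H:2
  CH2 → C:1 H:2
  CH2OCH3 → C:2 H:5 O:1
Element totals:
  C: 8
  H: 18
  O: 1
Molecular formula: C8H18O.
  M = 8(12.0) + 18(1.007825) + 15.994915
    = 96.000000 + 18.140850 + 15.994915 = 130.135765

130.1358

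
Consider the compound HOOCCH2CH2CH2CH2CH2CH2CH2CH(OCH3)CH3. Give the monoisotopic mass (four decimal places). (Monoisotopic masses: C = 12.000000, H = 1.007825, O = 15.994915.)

202.1569

Atom tally by fragment:
  HOOCCH2 → C:2 H:3 O:2
  CH2 → C:1 H:2
  CH2 → C:1 H:2
  CH2 → C:1 H:2
  CH2 → C:1 H:2
  CH2 → C:1 H:2
  CH2 → C:1 H:2
  CH(OCH3) → C:2 H:4 O:1
  CH3 → C:1 H:3
Element totals:
  C: 11
  H: 22
  O: 3
Molecular formula: C11H22O3.
  M = 11(12.0) + 22(1.007825) + 3(15.994915)
    = 132.000000 + 22.172150 + 47.984745 = 202.156895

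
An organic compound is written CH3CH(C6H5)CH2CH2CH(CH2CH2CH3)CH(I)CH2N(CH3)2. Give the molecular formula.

C18H30IN

Atom tally by fragment:
  CH3 → C:1 H:3
  CH(C6H5) → C:7 H:6
  CH2 → C:1 H:2
  CH2 → C:1 H:2
  CH(CH2CH2CH3) → C:4 H:8
  CH(I) → C:1 H:1 I:1
  CH2N(CH3)2 → C:3 H:8 N:1
Element totals:
  C: 18
  H: 30
  I: 1
  N: 1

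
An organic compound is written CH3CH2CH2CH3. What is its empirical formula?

Atom tally by fragment:
  CH3 → C:1 H:3
  CH2 → C:1 H:2
  CH2 → C:1 H:2
  CH3 → C:1 H:3
Element totals:
  C: 4
  H: 10
Molecular formula: C4H10.
gcd of subscripts = 2; dividing each by 2:
  C: 4/2 = 2
  H: 10/2 = 5

C2H5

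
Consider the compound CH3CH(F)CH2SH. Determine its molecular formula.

Atom tally by fragment:
  CH3 → C:1 H:3
  CH(F) → C:1 H:1 F:1
  CH2SH → C:1 H:3 S:1
Element totals:
  C: 3
  H: 7
  F: 1
  S: 1

C3H7FS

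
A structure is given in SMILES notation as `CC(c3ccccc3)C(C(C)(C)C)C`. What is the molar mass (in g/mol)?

Atom tally by fragment:
  CH3 → C:1 H:3
  CH(C6H5) → C:7 H:6
  CH(C(CH3)3) → C:5 H:10
  CH3 → C:1 H:3
Element totals:
  C: 14
  H: 22
Molecular formula: C14H22.
  M = 14(12.011) + 22(1.008)
    = 168.154 + 22.176 = 190.330

190.33 g/mol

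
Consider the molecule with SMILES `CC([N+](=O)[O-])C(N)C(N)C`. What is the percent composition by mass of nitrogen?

28.55%

Atom tally by fragment:
  CH3 → C:1 H:3
  CH(NO2) → C:1 H:1 N:1 O:2
  CH(NH2) → C:1 H:3 N:1
  CH(NH2) → C:1 H:3 N:1
  CH3 → C:1 H:3
Element totals:
  C: 5
  H: 13
  N: 3
  O: 2
Molecular formula: C5H13N3O2.
Molar mass = 147.178 g/mol.
Mass from N: 3 × 14.007 = 42.021 g/mol.
%N = 42.021 / 147.178 × 100 = 28.55%.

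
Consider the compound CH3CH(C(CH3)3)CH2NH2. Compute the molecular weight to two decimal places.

Element totals:
  C: 7
  H: 17
  N: 1
Molecular formula: C7H17N.
  M = 7(12.011) + 17(1.008) + 14.007
    = 84.077 + 17.136 + 14.007 = 115.220

115.22 g/mol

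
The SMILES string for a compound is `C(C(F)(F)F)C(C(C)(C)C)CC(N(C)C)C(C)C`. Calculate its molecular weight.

Atom tally by fragment:
  F3CCH2 → C:2 H:2 F:3
  CH(C(CH3)3) → C:5 H:10
  CH2 → C:1 H:2
  CH(N(CH3)2) → C:3 H:7 N:1
  CH(CH3) → C:2 H:4
  CH3 → C:1 H:3
Element totals:
  C: 14
  H: 28
  F: 3
  N: 1
Molecular formula: C14H28F3N.
  M = 14(12.011) + 28(1.008) + 3(18.998) + 14.007
    = 168.154 + 28.224 + 56.994 + 14.007 = 267.379

267.38 g/mol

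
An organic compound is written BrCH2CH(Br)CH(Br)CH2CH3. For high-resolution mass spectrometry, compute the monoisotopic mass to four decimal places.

Element totals:
  C: 5
  H: 9
  Br: 3
Molecular formula: C5H9Br3.
  M = 5(12.0) + 9(1.007825) + 3(78.918338)
    = 60.000000 + 9.070425 + 236.755014 = 305.825439

305.8254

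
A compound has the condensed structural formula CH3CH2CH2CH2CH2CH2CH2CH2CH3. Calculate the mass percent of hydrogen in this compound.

Atom tally by fragment:
  CH3 → C:1 H:3
  CH2 → C:1 H:2
  CH2 → C:1 H:2
  CH2 → C:1 H:2
  CH2 → C:1 H:2
  CH2 → C:1 H:2
  CH2 → C:1 H:2
  CH2 → C:1 H:2
  CH3 → C:1 H:3
Element totals:
  C: 9
  H: 20
Molecular formula: C9H20.
Molar mass = 128.259 g/mol.
Mass from H: 20 × 1.008 = 20.160 g/mol.
%H = 20.160 / 128.259 × 100 = 15.72%.

15.72%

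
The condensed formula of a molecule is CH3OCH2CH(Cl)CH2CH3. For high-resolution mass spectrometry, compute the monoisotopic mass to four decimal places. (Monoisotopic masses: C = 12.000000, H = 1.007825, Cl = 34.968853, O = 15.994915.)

Atom tally by fragment:
  CH3OCH2 → C:2 H:5 O:1
  CH(Cl) → C:1 H:1 Cl:1
  CH2 → C:1 H:2
  CH3 → C:1 H:3
Element totals:
  C: 5
  H: 11
  Cl: 1
  O: 1
Molecular formula: C5H11ClO.
  M = 5(12.0) + 11(1.007825) + 34.968853 + 15.994915
    = 60.000000 + 11.086075 + 34.968853 + 15.994915 = 122.049843

122.0498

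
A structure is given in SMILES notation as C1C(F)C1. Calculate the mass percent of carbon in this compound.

Atom tally by fragment:
  cyclopropane ring core → C:3 H:6
  (− 1 ring H displaced by substituents)
  + F → F:1
Element totals:
  C: 3
  H: 5
  F: 1
Molecular formula: C3H5F.
Molar mass = 60.071 g/mol.
Mass from C: 3 × 12.011 = 36.033 g/mol.
%C = 36.033 / 60.071 × 100 = 59.98%.

59.98%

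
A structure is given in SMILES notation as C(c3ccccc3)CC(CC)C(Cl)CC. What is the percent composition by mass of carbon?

74.81%

Atom tally by fragment:
  C6H5CH2 → C:7 H:7
  CH2 → C:1 H:2
  CH(C2H5) → C:3 H:6
  CH(Cl) → C:1 H:1 Cl:1
  CH2 → C:1 H:2
  CH3 → C:1 H:3
Element totals:
  C: 14
  H: 21
  Cl: 1
Molecular formula: C14H21Cl.
Molar mass = 224.772 g/mol.
Mass from C: 14 × 12.011 = 168.154 g/mol.
%C = 168.154 / 224.772 × 100 = 74.81%.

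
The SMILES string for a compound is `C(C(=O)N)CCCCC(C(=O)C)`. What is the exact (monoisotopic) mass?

171.1259

Atom tally by fragment:
  H2NOCCH2 → C:2 H:4 O:1 N:1
  CH2 → C:1 H:2
  CH2 → C:1 H:2
  CH2 → C:1 H:2
  CH2 → C:1 H:2
  CH2COCH3 → C:3 H:5 O:1
Element totals:
  C: 9
  H: 17
  N: 1
  O: 2
Molecular formula: C9H17NO2.
  M = 9(12.0) + 17(1.007825) + 14.003074 + 2(15.994915)
    = 108.000000 + 17.133025 + 14.003074 + 31.989830 = 171.125929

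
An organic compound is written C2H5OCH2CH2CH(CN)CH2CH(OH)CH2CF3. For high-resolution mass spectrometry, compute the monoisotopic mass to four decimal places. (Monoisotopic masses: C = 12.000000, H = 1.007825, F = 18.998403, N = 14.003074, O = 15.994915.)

Element totals:
  C: 10
  H: 16
  F: 3
  N: 1
  O: 2
Molecular formula: C10H16F3NO2.
  M = 10(12.0) + 16(1.007825) + 3(18.998403) + 14.003074 + 2(15.994915)
    = 120.000000 + 16.125200 + 56.995209 + 14.003074 + 31.989830 = 239.113313

239.1133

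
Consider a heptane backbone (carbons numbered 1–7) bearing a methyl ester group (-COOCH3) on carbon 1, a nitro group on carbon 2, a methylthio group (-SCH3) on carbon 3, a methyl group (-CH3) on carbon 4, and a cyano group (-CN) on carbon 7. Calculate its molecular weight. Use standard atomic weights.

288.36 g/mol

Atom tally by fragment:
  CH3OOCCH2 → C:3 H:5 O:2
  CH(NO2) → C:1 H:1 N:1 O:2
  CH(SCH3) → C:2 H:4 S:1
  CH(CH3) → C:2 H:4
  CH2 → C:1 H:2
  CH2 → C:1 H:2
  CH2CN → C:2 H:2 N:1
Element totals:
  C: 12
  H: 20
  N: 2
  O: 4
  S: 1
Molecular formula: C12H20N2O4S.
  M = 12(12.011) + 20(1.008) + 2(14.007) + 4(15.999) + 32.06
    = 144.132 + 20.160 + 28.014 + 63.996 + 32.060 = 288.362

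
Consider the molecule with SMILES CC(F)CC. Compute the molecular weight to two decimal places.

Atom tally by fragment:
  CH3 → C:1 H:3
  CH(F) → C:1 H:1 F:1
  CH2 → C:1 H:2
  CH3 → C:1 H:3
Element totals:
  C: 4
  H: 9
  F: 1
Molecular formula: C4H9F.
  M = 4(12.011) + 9(1.008) + 18.998
    = 48.044 + 9.072 + 18.998 = 76.114

76.11 g/mol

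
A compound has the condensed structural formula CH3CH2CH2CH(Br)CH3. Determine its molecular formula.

C5H11Br

Atom tally by fragment:
  CH3 → C:1 H:3
  CH2 → C:1 H:2
  CH2 → C:1 H:2
  CH(Br) → C:1 H:1 Br:1
  CH3 → C:1 H:3
Element totals:
  C: 5
  H: 11
  Br: 1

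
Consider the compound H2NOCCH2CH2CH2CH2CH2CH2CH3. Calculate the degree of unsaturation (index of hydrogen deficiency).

1

Element totals:
  C: 8
  H: 17
  N: 1
  O: 1
Molecular formula: C8H17NO.
DoU = (2C + 2 + N − H − X) / 2 = (2·8 + 2 + 1 − 17 − 0) / 2 = 1.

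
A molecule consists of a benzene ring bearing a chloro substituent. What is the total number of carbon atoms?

Atom tally by fragment:
  benzene ring core → C:6 H:6
  (− 1 ring H displaced by substituents)
  + Cl → Cl:1
Element totals:
  C: 6
  H: 5
  Cl: 1

6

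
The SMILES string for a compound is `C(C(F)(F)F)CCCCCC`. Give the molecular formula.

C8H15F3

Atom tally by fragment:
  F3CCH2 → C:2 H:2 F:3
  CH2 → C:1 H:2
  CH2 → C:1 H:2
  CH2 → C:1 H:2
  CH2 → C:1 H:2
  CH2 → C:1 H:2
  CH3 → C:1 H:3
Element totals:
  C: 8
  H: 15
  F: 3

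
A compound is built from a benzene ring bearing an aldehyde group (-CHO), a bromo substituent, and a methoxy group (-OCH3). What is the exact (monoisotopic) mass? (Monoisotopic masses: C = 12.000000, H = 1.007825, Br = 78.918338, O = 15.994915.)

213.9629

Atom tally by fragment:
  benzene ring core → C:6 H:6
  (− 3 ring H displaced by substituents)
  + CHO → C:1 H:1 O:1
  + Br → Br:1
  + OCH3 → C:1 H:3 O:1
Element totals:
  C: 8
  H: 7
  Br: 1
  O: 2
Molecular formula: C8H7BrO2.
  M = 8(12.0) + 7(1.007825) + 78.918338 + 2(15.994915)
    = 96.000000 + 7.054775 + 78.918338 + 31.989830 = 213.962943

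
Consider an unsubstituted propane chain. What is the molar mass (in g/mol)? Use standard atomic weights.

Atom tally by fragment:
  CH3 → C:1 H:3
  CH2 → C:1 H:2
  CH3 → C:1 H:3
Element totals:
  C: 3
  H: 8
Molecular formula: C3H8.
  M = 3(12.011) + 8(1.008)
    = 36.033 + 8.064 = 44.097

44.10 g/mol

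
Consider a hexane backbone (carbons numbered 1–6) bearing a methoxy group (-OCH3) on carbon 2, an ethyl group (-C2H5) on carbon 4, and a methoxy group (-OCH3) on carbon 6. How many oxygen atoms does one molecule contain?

Atom tally by fragment:
  CH3 → C:1 H:3
  CH(OCH3) → C:2 H:4 O:1
  CH2 → C:1 H:2
  CH(C2H5) → C:3 H:6
  CH2 → C:1 H:2
  CH2OCH3 → C:2 H:5 O:1
Element totals:
  C: 10
  H: 22
  O: 2

2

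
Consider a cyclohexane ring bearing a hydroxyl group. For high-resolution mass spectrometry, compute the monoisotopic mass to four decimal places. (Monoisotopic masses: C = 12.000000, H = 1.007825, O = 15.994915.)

Atom tally by fragment:
  cyclohexane ring core → C:6 H:12
  (− 1 ring H displaced by substituents)
  + OH → O:1 H:1
Element totals:
  C: 6
  H: 12
  O: 1
Molecular formula: C6H12O.
  M = 6(12.0) + 12(1.007825) + 15.994915
    = 72.000000 + 12.093900 + 15.994915 = 100.088815

100.0888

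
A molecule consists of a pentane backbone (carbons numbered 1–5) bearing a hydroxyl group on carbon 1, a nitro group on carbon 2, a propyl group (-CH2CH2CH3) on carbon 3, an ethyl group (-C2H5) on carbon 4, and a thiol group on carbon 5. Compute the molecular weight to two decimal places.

Atom tally by fragment:
  HOCH2 → C:1 H:3 O:1
  CH(NO2) → C:1 H:1 N:1 O:2
  CH(CH2CH2CH3) → C:4 H:8
  CH(C2H5) → C:3 H:6
  CH2SH → C:1 H:3 S:1
Element totals:
  C: 10
  H: 21
  N: 1
  O: 3
  S: 1
Molecular formula: C10H21NO3S.
  M = 10(12.011) + 21(1.008) + 14.007 + 3(15.999) + 32.06
    = 120.110 + 21.168 + 14.007 + 47.997 + 32.060 = 235.342

235.34 g/mol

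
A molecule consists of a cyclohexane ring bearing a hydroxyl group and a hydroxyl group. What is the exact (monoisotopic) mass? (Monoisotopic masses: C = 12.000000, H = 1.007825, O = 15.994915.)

116.0837

Atom tally by fragment:
  cyclohexane ring core → C:6 H:12
  (− 2 ring H displaced by substituents)
  + OH → O:1 H:1
  + OH → O:1 H:1
Element totals:
  C: 6
  H: 12
  O: 2
Molecular formula: C6H12O2.
  M = 6(12.0) + 12(1.007825) + 2(15.994915)
    = 72.000000 + 12.093900 + 31.989830 = 116.083730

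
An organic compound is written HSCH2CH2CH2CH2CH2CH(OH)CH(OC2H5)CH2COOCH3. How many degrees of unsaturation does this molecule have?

Element totals:
  C: 12
  H: 24
  O: 4
  S: 1
Molecular formula: C12H24O4S.
DoU = (2C + 2 + N − H − X) / 2 = (2·12 + 2 + 0 − 24 − 0) / 2 = 1.

1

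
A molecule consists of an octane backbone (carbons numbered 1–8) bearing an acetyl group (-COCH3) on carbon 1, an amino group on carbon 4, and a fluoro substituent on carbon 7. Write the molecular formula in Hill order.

Atom tally by fragment:
  CH3COCH2 → C:3 H:5 O:1
  CH2 → C:1 H:2
  CH2 → C:1 H:2
  CH(NH2) → C:1 H:3 N:1
  CH2 → C:1 H:2
  CH2 → C:1 H:2
  CH(F) → C:1 H:1 F:1
  CH3 → C:1 H:3
Element totals:
  C: 10
  H: 20
  F: 1
  N: 1
  O: 1

C10H20FNO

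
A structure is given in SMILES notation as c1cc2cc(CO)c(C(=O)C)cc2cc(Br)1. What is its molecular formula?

C13H11BrO2

Atom tally by fragment:
  naphthalene ring system core → C:10 H:8
  (− 3 ring H displaced by substituents)
  + CH2OH → C:1 H:3 O:1
  + COCH3 → C:2 H:3 O:1
  + Br → Br:1
Element totals:
  C: 13
  H: 11
  Br: 1
  O: 2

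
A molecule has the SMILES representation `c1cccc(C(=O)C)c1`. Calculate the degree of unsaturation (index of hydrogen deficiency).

Atom tally by fragment:
  benzene ring core → C:6 H:6
  (− 1 ring H displaced by substituents)
  + COCH3 → C:2 H:3 O:1
Element totals:
  C: 8
  H: 8
  O: 1
Molecular formula: C8H8O.
DoU = (2C + 2 + N − H − X) / 2 = (2·8 + 2 + 0 − 8 − 0) / 2 = 5.

5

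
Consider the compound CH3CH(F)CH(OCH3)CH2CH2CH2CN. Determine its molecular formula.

C8H14FNO

Atom tally by fragment:
  CH3 → C:1 H:3
  CH(F) → C:1 H:1 F:1
  CH(OCH3) → C:2 H:4 O:1
  CH2 → C:1 H:2
  CH2 → C:1 H:2
  CH2CN → C:2 H:2 N:1
Element totals:
  C: 8
  H: 14
  F: 1
  N: 1
  O: 1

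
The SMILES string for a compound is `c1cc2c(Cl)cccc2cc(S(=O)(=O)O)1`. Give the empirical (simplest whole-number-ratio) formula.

Atom tally by fragment:
  naphthalene ring system core → C:10 H:8
  (− 2 ring H displaced by substituents)
  + Cl → Cl:1
  + SO3H → S:1 O:3 H:1
Element totals:
  C: 10
  H: 7
  Cl: 1
  O: 3
  S: 1
Molecular formula: C10H7ClO3S.
gcd of subscripts (10, 1, 7, 3, 1) = 1, so the empirical formula equals the molecular formula.

C10H7ClO3S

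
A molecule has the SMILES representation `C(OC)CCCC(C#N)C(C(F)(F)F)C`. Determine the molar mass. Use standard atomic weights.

223.24 g/mol

Atom tally by fragment:
  CH3OCH2 → C:2 H:5 O:1
  CH2 → C:1 H:2
  CH2 → C:1 H:2
  CH2 → C:1 H:2
  CH(CN) → C:2 H:1 N:1
  CH(CF3) → C:2 H:1 F:3
  CH3 → C:1 H:3
Element totals:
  C: 10
  H: 16
  F: 3
  N: 1
  O: 1
Molecular formula: C10H16F3NO.
  M = 10(12.011) + 16(1.008) + 3(18.998) + 14.007 + 15.999
    = 120.110 + 16.128 + 56.994 + 14.007 + 15.999 = 223.238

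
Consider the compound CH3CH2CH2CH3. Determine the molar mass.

58.12 g/mol

Atom tally by fragment:
  CH3 → C:1 H:3
  CH2 → C:1 H:2
  CH2 → C:1 H:2
  CH3 → C:1 H:3
Element totals:
  C: 4
  H: 10
Molecular formula: C4H10.
  M = 4(12.011) + 10(1.008)
    = 48.044 + 10.080 = 58.124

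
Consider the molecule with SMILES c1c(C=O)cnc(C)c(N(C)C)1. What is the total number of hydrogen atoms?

12

Atom tally by fragment:
  pyridine ring core → C:5 H:5 N:1
  (− 3 ring H displaced by substituents)
  + CHO → C:1 H:1 O:1
  + CH3 → C:1 H:3
  + N(CH3)2 → N:1 C:2 H:6
Element totals:
  C: 9
  H: 12
  N: 2
  O: 1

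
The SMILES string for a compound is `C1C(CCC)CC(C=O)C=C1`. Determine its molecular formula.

Atom tally by fragment:
  cyclohexene ring core → C:6 H:10
  (− 2 ring H displaced by substituents)
  + CH2CH2CH3 → C:3 H:7
  + CHO → C:1 H:1 O:1
Element totals:
  C: 10
  H: 16
  O: 1

C10H16O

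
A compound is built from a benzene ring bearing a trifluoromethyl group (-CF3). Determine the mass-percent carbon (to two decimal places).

57.54%

Atom tally by fragment:
  benzene ring core → C:6 H:6
  (− 1 ring H displaced by substituents)
  + CF3 → C:1 F:3
Element totals:
  C: 7
  H: 5
  F: 3
Molecular formula: C7H5F3.
Molar mass = 146.111 g/mol.
Mass from C: 7 × 12.011 = 84.077 g/mol.
%C = 84.077 / 146.111 × 100 = 57.54%.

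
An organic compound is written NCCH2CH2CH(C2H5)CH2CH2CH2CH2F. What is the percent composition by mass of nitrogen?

Atom tally by fragment:
  NCCH2 → C:2 H:2 N:1
  CH2 → C:1 H:2
  CH(C2H5) → C:3 H:6
  CH2 → C:1 H:2
  CH2 → C:1 H:2
  CH2 → C:1 H:2
  CH2F → C:1 H:2 F:1
Element totals:
  C: 10
  H: 18
  F: 1
  N: 1
Molecular formula: C10H18FN.
Molar mass = 171.259 g/mol.
Mass from N: 1 × 14.007 = 14.007 g/mol.
%N = 14.007 / 171.259 × 100 = 8.18%.

8.18%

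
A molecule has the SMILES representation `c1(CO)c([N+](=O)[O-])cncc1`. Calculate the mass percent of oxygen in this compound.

Atom tally by fragment:
  pyridine ring core → C:5 H:5 N:1
  (− 2 ring H displaced by substituents)
  + CH2OH → C:1 H:3 O:1
  + NO2 → N:1 O:2
Element totals:
  C: 6
  H: 6
  N: 2
  O: 3
Molecular formula: C6H6N2O3.
Molar mass = 154.125 g/mol.
Mass from O: 3 × 15.999 = 47.997 g/mol.
%O = 47.997 / 154.125 × 100 = 31.14%.

31.14%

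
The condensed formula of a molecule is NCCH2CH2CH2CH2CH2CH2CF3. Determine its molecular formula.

C8H12F3N

Atom tally by fragment:
  NCCH2 → C:2 H:2 N:1
  CH2 → C:1 H:2
  CH2 → C:1 H:2
  CH2 → C:1 H:2
  CH2 → C:1 H:2
  CH2CF3 → C:2 H:2 F:3
Element totals:
  C: 8
  H: 12
  F: 3
  N: 1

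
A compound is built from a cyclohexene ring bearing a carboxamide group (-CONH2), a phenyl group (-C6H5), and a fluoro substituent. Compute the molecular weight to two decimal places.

Atom tally by fragment:
  cyclohexene ring core → C:6 H:10
  (− 3 ring H displaced by substituents)
  + CONH2 → C:1 H:2 O:1 N:1
  + C6H5 → C:6 H:5
  + F → F:1
Element totals:
  C: 13
  H: 14
  F: 1
  N: 1
  O: 1
Molecular formula: C13H14FNO.
  M = 13(12.011) + 14(1.008) + 18.998 + 14.007 + 15.999
    = 156.143 + 14.112 + 18.998 + 14.007 + 15.999 = 219.259

219.26 g/mol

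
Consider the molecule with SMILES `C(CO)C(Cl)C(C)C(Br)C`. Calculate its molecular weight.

Atom tally by fragment:
  HOCH2CH2 → C:2 H:5 O:1
  CH(Cl) → C:1 H:1 Cl:1
  CH(CH3) → C:2 H:4
  CH(Br) → C:1 H:1 Br:1
  CH3 → C:1 H:3
Element totals:
  C: 7
  H: 14
  Br: 1
  Cl: 1
  O: 1
Molecular formula: C7H14BrClO.
  M = 7(12.011) + 14(1.008) + 79.904 + 35.45 + 15.999
    = 84.077 + 14.112 + 79.904 + 35.450 + 15.999 = 229.542

229.54 g/mol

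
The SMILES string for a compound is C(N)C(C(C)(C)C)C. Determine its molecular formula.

C7H17N

Atom tally by fragment:
  H2NCH2 → C:1 H:4 N:1
  CH(C(CH3)3) → C:5 H:10
  CH3 → C:1 H:3
Element totals:
  C: 7
  H: 17
  N: 1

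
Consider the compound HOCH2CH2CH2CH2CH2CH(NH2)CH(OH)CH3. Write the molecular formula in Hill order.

C8H19NO2

Atom tally by fragment:
  HOCH2 → C:1 H:3 O:1
  CH2 → C:1 H:2
  CH2 → C:1 H:2
  CH2 → C:1 H:2
  CH2 → C:1 H:2
  CH(NH2) → C:1 H:3 N:1
  CH(OH) → C:1 H:2 O:1
  CH3 → C:1 H:3
Element totals:
  C: 8
  H: 19
  N: 1
  O: 2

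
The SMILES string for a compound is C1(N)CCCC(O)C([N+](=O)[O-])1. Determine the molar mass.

160.17 g/mol

Atom tally by fragment:
  cyclohexane ring core → C:6 H:12
  (− 3 ring H displaced by substituents)
  + NH2 → N:1 H:2
  + OH → O:1 H:1
  + NO2 → N:1 O:2
Element totals:
  C: 6
  H: 12
  N: 2
  O: 3
Molecular formula: C6H12N2O3.
  M = 6(12.011) + 12(1.008) + 2(14.007) + 3(15.999)
    = 72.066 + 12.096 + 28.014 + 47.997 = 160.173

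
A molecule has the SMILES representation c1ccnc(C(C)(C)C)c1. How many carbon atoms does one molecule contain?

9

Atom tally by fragment:
  pyridine ring core → C:5 H:5 N:1
  (− 1 ring H displaced by substituents)
  + C(CH3)3 → C:4 H:9
Element totals:
  C: 9
  H: 13
  N: 1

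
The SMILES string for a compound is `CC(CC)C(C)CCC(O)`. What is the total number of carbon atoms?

9

Atom tally by fragment:
  CH3 → C:1 H:3
  CH(C2H5) → C:3 H:6
  CH(CH3) → C:2 H:4
  CH2 → C:1 H:2
  CH2 → C:1 H:2
  CH2OH → C:1 H:3 O:1
Element totals:
  C: 9
  H: 20
  O: 1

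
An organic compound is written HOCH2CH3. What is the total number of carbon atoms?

Element totals:
  C: 2
  H: 6
  O: 1

2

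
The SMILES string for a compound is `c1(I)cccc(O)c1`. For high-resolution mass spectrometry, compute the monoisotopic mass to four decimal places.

Atom tally by fragment:
  benzene ring core → C:6 H:6
  (− 2 ring H displaced by substituents)
  + I → I:1
  + OH → O:1 H:1
Element totals:
  C: 6
  H: 5
  I: 1
  O: 1
Molecular formula: C6H5IO.
  M = 6(12.0) + 5(1.007825) + 126.904472 + 15.994915
    = 72.000000 + 5.039125 + 126.904472 + 15.994915 = 219.938512

219.9385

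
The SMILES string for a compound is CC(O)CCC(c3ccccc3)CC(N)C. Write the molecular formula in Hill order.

C14H23NO

Atom tally by fragment:
  CH3 → C:1 H:3
  CH(OH) → C:1 H:2 O:1
  CH2 → C:1 H:2
  CH2 → C:1 H:2
  CH(C6H5) → C:7 H:6
  CH2 → C:1 H:2
  CH(NH2) → C:1 H:3 N:1
  CH3 → C:1 H:3
Element totals:
  C: 14
  H: 23
  N: 1
  O: 1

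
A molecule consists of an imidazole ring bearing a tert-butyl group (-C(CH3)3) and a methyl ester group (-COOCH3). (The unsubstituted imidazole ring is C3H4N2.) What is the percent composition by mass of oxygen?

17.56%

Atom tally by fragment:
  imidazole ring core → C:3 H:4 N:2
  (− 2 ring H displaced by substituents)
  + C(CH3)3 → C:4 H:9
  + COOCH3 → C:2 H:3 O:2
Element totals:
  C: 9
  H: 14
  N: 2
  O: 2
Molecular formula: C9H14N2O2.
Molar mass = 182.223 g/mol.
Mass from O: 2 × 15.999 = 31.998 g/mol.
%O = 31.998 / 182.223 × 100 = 17.56%.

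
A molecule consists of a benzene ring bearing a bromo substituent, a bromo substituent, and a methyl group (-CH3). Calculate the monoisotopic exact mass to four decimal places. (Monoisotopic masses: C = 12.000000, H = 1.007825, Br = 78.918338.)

247.8836

Atom tally by fragment:
  benzene ring core → C:6 H:6
  (− 3 ring H displaced by substituents)
  + Br → Br:1
  + Br → Br:1
  + CH3 → C:1 H:3
Element totals:
  C: 7
  H: 6
  Br: 2
Molecular formula: C7H6Br2.
  M = 7(12.0) + 6(1.007825) + 2(78.918338)
    = 84.000000 + 6.046950 + 157.836676 = 247.883626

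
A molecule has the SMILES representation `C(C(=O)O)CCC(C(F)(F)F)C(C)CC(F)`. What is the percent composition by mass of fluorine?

Atom tally by fragment:
  HOOCCH2 → C:2 H:3 O:2
  CH2 → C:1 H:2
  CH2 → C:1 H:2
  CH(CF3) → C:2 H:1 F:3
  CH(CH3) → C:2 H:4
  CH2 → C:1 H:2
  CH2F → C:1 H:2 F:1
Element totals:
  C: 10
  H: 16
  F: 4
  O: 2
Molecular formula: C10H16F4O2.
Molar mass = 244.228 g/mol.
Mass from F: 4 × 18.998 = 75.992 g/mol.
%F = 75.992 / 244.228 × 100 = 31.12%.

31.12%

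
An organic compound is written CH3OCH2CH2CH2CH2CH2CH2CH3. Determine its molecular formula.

C8H18O

Atom tally by fragment:
  CH3OCH2 → C:2 H:5 O:1
  CH2 → C:1 H:2
  CH2 → C:1 H:2
  CH2 → C:1 H:2
  CH2 → C:1 H:2
  CH2 → C:1 H:2
  CH3 → C:1 H:3
Element totals:
  C: 8
  H: 18
  O: 1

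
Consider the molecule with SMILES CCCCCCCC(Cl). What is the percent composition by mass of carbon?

Atom tally by fragment:
  CH3 → C:1 H:3
  CH2 → C:1 H:2
  CH2 → C:1 H:2
  CH2 → C:1 H:2
  CH2 → C:1 H:2
  CH2 → C:1 H:2
  CH2 → C:1 H:2
  CH2Cl → C:1 H:2 Cl:1
Element totals:
  C: 8
  H: 17
  Cl: 1
Molecular formula: C8H17Cl.
Molar mass = 148.674 g/mol.
Mass from C: 8 × 12.011 = 96.088 g/mol.
%C = 96.088 / 148.674 × 100 = 64.63%.

64.63%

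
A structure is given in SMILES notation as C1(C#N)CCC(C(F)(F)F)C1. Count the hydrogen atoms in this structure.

8

Atom tally by fragment:
  cyclopentane ring core → C:5 H:10
  (− 2 ring H displaced by substituents)
  + CN → C:1 N:1
  + CF3 → C:1 F:3
Element totals:
  C: 7
  H: 8
  F: 3
  N: 1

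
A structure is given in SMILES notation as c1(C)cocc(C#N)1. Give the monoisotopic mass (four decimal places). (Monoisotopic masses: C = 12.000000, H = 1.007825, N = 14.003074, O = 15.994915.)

Atom tally by fragment:
  furan ring core → C:4 H:4 O:1
  (− 2 ring H displaced by substituents)
  + CH3 → C:1 H:3
  + CN → C:1 N:1
Element totals:
  C: 6
  H: 5
  N: 1
  O: 1
Molecular formula: C6H5NO.
  M = 6(12.0) + 5(1.007825) + 14.003074 + 15.994915
    = 72.000000 + 5.039125 + 14.003074 + 15.994915 = 107.037114

107.0371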